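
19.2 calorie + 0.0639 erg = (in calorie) 19.2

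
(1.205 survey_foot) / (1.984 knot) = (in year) 1.141e-08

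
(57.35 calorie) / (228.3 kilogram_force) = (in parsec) 3.473e-18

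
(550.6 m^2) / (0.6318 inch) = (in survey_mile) 21.32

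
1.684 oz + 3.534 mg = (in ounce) 1.684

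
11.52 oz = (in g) 326.6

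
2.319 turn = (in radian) 14.57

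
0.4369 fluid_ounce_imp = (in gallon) 0.003279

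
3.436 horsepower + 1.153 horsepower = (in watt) 3422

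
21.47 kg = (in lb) 47.33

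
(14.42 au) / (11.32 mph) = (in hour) 1.184e+08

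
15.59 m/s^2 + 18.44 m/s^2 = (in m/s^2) 34.03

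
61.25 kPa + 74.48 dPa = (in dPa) 6.126e+05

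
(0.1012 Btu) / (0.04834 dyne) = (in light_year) 2.335e-08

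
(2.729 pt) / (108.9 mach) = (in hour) 7.212e-12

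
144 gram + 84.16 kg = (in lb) 185.9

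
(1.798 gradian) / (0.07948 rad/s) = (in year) 1.127e-08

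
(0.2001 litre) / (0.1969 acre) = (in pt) 0.0007118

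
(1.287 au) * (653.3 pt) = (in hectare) 4.437e+06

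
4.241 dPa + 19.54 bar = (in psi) 283.4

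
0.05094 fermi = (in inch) 2.006e-15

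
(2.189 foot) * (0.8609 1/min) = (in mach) 2.812e-05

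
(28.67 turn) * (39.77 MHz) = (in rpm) 6.841e+10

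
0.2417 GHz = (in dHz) 2.417e+09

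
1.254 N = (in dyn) 1.254e+05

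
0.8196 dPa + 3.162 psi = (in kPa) 21.8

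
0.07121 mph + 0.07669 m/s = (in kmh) 0.3907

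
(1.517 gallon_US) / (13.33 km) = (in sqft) 4.637e-06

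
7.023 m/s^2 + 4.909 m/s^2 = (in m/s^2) 11.93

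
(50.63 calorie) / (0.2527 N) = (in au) 5.604e-09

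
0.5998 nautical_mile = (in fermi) 1.111e+18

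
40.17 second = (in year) 1.274e-06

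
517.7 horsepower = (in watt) 3.86e+05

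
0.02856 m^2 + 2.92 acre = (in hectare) 1.182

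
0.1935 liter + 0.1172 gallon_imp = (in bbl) 0.004568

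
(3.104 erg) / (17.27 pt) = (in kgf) 5.195e-06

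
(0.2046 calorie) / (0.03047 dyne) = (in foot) 9.217e+06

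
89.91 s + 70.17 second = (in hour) 0.04447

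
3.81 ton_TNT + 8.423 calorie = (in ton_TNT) 3.81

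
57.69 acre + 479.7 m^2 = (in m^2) 2.339e+05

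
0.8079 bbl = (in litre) 128.4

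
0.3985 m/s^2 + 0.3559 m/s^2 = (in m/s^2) 0.7544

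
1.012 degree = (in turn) 0.002811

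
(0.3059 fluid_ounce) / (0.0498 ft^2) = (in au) 1.307e-14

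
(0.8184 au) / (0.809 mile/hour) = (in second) 3.385e+11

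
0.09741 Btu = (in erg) 1.028e+09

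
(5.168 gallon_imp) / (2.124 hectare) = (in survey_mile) 6.873e-10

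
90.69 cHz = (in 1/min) 54.41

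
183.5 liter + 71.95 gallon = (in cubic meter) 0.4559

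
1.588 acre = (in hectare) 0.6426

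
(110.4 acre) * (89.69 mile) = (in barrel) 4.056e+11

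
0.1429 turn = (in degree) 51.44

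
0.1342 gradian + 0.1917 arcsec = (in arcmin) 7.25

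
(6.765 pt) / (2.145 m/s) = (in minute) 1.854e-05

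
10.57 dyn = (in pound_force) 2.376e-05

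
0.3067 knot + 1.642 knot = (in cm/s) 100.2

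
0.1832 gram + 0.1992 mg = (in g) 0.1834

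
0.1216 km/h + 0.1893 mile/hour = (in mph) 0.2649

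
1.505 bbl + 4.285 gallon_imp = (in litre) 258.8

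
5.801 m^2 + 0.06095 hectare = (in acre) 0.152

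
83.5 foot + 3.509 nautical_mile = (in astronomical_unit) 4.361e-08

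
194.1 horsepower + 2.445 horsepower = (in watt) 1.466e+05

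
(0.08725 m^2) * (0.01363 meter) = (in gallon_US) 0.3142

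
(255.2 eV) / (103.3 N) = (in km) 3.958e-22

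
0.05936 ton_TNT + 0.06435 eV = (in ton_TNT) 0.05936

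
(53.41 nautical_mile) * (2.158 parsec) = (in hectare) 6.587e+17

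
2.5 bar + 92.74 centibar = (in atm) 3.383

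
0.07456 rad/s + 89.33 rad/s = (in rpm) 853.8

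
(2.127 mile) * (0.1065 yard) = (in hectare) 0.03334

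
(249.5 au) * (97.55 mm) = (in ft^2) 3.919e+13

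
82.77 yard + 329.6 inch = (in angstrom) 8.406e+11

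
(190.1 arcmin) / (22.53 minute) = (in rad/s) 4.091e-05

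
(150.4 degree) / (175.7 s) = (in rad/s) 0.01494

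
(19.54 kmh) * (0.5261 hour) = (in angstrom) 1.028e+14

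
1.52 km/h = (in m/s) 0.4222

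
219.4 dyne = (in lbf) 0.0004932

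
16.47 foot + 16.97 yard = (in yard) 22.46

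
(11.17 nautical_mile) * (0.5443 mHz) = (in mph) 25.19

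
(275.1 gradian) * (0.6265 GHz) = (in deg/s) 1.551e+11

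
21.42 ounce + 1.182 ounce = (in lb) 1.413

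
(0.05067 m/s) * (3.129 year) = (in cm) 5e+08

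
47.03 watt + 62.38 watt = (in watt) 109.4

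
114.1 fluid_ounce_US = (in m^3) 0.003374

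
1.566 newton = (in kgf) 0.1597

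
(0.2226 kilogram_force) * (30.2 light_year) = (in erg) 6.237e+24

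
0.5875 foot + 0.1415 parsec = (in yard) 4.775e+15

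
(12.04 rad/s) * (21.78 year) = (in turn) 1.316e+09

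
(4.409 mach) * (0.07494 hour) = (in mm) 4.05e+08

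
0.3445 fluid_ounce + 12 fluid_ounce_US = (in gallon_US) 0.09644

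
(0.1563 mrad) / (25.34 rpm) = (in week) 9.739e-11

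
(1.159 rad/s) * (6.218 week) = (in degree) 2.497e+08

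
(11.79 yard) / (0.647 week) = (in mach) 8.091e-08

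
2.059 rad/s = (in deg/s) 118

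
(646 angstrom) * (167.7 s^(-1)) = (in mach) 3.182e-08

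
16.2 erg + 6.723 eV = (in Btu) 1.535e-09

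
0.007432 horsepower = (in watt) 5.542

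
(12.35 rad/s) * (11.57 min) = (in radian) 8573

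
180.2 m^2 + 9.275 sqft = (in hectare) 0.01811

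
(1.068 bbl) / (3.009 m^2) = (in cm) 5.643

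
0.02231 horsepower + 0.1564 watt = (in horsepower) 0.02252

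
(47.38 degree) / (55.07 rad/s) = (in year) 4.762e-10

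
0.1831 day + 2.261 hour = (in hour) 6.655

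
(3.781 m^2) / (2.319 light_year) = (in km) 1.723e-19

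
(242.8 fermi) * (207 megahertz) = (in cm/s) 0.005026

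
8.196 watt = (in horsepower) 0.01099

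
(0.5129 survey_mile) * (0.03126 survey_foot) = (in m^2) 7.865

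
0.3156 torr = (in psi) 0.006103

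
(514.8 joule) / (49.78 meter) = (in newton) 10.34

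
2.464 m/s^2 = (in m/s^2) 2.464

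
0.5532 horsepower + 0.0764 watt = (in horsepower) 0.5533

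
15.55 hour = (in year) 0.001775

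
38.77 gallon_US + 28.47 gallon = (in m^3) 0.2545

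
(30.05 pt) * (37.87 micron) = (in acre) 9.92e-11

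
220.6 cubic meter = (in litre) 2.206e+05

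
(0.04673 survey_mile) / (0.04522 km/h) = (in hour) 1.663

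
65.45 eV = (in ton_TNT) 2.506e-27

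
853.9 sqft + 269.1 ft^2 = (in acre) 0.02578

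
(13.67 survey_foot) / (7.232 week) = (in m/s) 9.526e-07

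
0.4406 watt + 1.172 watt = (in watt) 1.613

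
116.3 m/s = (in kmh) 418.7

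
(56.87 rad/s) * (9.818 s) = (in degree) 3.199e+04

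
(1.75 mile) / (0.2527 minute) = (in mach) 0.5455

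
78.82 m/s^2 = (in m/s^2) 78.82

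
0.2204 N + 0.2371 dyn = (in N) 0.2204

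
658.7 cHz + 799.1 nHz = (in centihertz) 658.7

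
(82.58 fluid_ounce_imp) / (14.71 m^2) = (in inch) 0.00628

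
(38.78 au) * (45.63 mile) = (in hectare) 4.26e+13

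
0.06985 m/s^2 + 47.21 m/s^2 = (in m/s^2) 47.28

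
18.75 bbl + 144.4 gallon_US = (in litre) 3528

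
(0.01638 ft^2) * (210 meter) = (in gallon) 84.42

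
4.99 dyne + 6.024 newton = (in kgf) 0.6143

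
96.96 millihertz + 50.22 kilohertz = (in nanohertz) 5.022e+13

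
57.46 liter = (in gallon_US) 15.18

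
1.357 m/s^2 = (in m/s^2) 1.357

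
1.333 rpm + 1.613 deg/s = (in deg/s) 9.611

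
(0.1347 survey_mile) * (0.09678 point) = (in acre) 1.829e-06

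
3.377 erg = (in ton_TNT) 8.071e-17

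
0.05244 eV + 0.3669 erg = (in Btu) 3.478e-11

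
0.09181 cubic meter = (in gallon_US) 24.25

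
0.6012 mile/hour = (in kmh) 0.9675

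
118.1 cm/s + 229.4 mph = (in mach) 0.3046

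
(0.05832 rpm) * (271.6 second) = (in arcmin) 5702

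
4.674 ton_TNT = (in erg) 1.956e+17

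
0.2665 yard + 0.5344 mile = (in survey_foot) 2822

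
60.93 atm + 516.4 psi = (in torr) 7.301e+04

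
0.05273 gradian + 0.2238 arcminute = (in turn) 0.0001422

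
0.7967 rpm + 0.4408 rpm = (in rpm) 1.238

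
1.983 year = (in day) 723.8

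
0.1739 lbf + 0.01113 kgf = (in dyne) 8.827e+04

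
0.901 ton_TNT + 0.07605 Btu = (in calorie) 9.01e+08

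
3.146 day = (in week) 0.4494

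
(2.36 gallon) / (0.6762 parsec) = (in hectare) 4.282e-23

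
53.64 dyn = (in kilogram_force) 5.47e-05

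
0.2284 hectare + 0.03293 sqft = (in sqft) 2.458e+04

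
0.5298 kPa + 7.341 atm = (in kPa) 744.4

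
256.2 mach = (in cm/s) 8.724e+06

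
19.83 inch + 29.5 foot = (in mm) 9495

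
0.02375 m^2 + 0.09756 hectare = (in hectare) 0.09756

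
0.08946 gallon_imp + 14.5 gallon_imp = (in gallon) 17.52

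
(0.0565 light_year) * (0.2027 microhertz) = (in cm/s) 1.083e+10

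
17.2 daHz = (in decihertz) 1720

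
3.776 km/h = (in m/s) 1.049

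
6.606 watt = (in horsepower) 0.008859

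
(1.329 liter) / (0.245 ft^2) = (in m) 0.05839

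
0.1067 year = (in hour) 934.7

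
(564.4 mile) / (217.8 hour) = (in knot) 2.252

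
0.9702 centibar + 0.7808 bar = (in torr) 592.9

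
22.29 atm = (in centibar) 2259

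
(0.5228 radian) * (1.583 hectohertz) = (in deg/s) 4742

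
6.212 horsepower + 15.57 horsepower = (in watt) 1.624e+04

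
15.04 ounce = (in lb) 0.94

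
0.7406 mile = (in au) 7.967e-09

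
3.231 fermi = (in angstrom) 3.231e-05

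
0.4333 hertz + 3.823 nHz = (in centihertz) 43.33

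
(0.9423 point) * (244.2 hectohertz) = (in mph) 18.16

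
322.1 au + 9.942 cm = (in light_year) 0.005093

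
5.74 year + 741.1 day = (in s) 2.45e+08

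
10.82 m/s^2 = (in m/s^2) 10.82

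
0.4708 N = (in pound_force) 0.1058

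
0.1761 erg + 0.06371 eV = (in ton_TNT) 4.209e-18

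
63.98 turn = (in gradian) 2.559e+04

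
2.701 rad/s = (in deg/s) 154.8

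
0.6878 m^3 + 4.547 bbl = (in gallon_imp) 310.3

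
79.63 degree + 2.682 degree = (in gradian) 91.46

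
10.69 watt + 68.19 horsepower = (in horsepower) 68.2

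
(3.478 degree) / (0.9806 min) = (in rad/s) 0.001032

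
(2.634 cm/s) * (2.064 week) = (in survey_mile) 20.43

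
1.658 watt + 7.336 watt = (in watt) 8.994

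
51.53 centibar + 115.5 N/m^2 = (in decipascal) 5.165e+05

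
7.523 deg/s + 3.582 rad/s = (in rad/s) 3.713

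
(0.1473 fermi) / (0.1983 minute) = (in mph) 2.769e-17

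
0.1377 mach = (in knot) 91.14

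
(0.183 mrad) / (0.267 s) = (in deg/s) 0.03927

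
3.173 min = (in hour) 0.05288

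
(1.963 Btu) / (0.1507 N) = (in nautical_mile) 7.421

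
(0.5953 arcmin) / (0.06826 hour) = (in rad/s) 7.047e-07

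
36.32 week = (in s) 2.197e+07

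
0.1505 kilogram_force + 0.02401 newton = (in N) 1.5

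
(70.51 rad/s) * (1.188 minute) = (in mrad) 5.026e+06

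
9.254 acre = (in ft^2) 4.031e+05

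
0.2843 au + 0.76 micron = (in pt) 1.206e+14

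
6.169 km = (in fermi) 6.169e+18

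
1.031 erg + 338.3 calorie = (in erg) 1.415e+10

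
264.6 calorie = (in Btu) 1.049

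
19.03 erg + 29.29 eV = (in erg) 19.03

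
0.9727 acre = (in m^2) 3936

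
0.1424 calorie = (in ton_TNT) 1.424e-10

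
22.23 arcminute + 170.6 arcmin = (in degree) 3.214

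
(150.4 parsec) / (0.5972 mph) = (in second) 1.738e+19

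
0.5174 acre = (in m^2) 2094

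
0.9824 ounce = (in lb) 0.0614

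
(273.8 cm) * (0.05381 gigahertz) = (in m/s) 1.473e+08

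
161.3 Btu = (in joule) 1.702e+05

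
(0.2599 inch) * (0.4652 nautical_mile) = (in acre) 0.001405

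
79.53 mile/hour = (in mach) 0.1044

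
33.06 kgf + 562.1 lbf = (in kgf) 288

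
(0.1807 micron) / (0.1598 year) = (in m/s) 3.586e-14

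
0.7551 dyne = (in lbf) 1.698e-06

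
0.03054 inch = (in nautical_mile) 4.189e-07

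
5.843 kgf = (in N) 57.3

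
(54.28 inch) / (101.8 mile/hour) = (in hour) 8.415e-06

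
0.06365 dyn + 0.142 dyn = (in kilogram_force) 2.097e-07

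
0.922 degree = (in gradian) 1.024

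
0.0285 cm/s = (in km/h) 0.001026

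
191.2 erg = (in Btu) 1.812e-08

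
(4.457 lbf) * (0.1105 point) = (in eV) 4.824e+15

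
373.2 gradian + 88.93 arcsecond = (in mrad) 5863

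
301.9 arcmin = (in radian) 0.08782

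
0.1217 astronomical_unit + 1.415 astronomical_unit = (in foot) 7.542e+11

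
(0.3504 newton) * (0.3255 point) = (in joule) 4.024e-05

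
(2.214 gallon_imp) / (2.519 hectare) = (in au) 2.671e-18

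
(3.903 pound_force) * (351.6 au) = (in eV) 5.7e+33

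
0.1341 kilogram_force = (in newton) 1.315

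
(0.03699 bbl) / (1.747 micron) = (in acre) 0.8318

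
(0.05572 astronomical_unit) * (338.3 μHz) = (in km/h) 1.015e+07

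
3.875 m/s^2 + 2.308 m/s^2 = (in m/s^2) 6.183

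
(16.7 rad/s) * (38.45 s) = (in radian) 642.1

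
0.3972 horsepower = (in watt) 296.2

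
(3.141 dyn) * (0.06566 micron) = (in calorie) 4.929e-13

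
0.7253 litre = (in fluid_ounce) 24.53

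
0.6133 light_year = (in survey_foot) 1.904e+16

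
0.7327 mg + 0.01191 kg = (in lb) 0.02626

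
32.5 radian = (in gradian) 2069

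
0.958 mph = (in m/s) 0.4283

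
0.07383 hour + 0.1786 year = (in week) 9.313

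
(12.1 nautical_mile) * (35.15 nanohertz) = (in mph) 0.001762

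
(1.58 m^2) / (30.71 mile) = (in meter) 3.197e-05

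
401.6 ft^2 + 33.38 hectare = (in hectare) 33.38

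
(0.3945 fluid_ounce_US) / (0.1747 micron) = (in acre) 0.0165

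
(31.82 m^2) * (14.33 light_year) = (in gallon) 1.14e+21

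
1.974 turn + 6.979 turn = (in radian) 56.25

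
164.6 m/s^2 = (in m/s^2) 164.6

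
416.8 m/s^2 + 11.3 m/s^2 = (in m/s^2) 428.1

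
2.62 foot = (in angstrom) 7.986e+09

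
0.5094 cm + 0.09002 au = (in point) 3.817e+13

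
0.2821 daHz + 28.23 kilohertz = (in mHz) 2.823e+07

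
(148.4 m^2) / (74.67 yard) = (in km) 0.002173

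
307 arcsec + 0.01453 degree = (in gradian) 0.1109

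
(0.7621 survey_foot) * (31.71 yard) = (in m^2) 6.735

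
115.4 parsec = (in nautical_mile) 1.923e+15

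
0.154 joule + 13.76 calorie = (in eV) 3.603e+20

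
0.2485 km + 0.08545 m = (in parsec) 8.056e-15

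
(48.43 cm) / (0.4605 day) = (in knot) 2.366e-05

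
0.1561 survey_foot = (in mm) 47.58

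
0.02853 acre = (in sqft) 1243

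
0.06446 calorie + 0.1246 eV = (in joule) 0.2697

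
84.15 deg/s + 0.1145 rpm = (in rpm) 14.14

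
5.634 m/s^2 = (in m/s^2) 5.634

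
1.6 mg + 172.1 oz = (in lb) 10.76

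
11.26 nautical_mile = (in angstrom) 2.085e+14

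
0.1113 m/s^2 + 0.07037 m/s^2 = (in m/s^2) 0.1817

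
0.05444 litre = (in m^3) 5.444e-05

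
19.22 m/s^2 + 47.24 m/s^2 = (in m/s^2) 66.46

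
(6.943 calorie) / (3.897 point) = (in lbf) 4750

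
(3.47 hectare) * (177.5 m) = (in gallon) 1.627e+09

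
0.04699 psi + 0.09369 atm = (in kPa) 9.817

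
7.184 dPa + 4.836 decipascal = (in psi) 0.0001743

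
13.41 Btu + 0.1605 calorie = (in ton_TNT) 3.382e-06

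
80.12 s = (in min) 1.335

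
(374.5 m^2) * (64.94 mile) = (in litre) 3.914e+10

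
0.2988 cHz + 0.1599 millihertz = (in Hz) 0.003148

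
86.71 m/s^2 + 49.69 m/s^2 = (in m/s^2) 136.4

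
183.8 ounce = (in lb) 11.49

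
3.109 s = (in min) 0.05182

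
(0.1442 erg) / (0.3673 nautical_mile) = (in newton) 2.12e-11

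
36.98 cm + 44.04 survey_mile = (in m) 7.088e+04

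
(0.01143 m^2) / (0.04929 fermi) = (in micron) 2.319e+20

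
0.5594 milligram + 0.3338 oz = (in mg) 9464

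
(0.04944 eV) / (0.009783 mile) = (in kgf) 5.13e-23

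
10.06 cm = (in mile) 6.251e-05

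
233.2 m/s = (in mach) 0.6849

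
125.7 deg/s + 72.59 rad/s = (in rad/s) 74.78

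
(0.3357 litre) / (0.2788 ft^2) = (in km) 1.296e-05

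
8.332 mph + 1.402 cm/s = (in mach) 0.01098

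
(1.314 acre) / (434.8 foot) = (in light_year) 4.241e-15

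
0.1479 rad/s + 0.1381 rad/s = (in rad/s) 0.286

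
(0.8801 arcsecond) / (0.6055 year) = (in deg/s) 1.28e-11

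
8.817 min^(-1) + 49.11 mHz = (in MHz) 1.961e-07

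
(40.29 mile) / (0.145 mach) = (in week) 0.002171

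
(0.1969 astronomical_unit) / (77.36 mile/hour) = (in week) 1408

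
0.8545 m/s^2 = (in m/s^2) 0.8545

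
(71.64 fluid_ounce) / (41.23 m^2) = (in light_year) 5.432e-21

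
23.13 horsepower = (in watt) 1.725e+04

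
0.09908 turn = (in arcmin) 2140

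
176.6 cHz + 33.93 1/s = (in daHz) 3.57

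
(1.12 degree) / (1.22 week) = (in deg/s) 1.518e-06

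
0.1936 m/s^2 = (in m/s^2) 0.1936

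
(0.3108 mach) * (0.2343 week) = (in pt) 4.251e+10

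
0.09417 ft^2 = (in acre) 2.162e-06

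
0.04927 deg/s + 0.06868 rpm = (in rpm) 0.07689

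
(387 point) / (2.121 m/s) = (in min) 0.001073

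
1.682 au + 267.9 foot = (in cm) 2.516e+13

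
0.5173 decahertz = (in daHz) 0.5173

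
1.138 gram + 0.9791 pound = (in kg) 0.4453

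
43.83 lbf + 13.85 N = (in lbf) 46.94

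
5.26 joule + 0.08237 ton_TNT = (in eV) 2.151e+27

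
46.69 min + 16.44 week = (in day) 115.1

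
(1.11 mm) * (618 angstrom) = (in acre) 1.695e-14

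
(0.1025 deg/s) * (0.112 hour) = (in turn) 0.1148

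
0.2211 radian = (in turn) 0.03519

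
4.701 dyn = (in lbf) 1.057e-05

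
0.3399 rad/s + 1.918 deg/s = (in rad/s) 0.3734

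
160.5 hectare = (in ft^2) 1.728e+07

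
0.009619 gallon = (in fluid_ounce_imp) 1.282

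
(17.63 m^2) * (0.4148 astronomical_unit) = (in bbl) 6.881e+12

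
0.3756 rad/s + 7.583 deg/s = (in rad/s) 0.5079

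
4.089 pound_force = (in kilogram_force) 1.855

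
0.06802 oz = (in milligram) 1928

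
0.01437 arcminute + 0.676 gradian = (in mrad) 10.62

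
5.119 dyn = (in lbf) 1.151e-05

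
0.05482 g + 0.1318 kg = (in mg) 1.319e+05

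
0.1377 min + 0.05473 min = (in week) 1.909e-05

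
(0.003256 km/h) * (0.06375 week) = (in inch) 1373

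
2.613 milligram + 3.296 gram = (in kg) 0.003299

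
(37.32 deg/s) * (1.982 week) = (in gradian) 4.971e+07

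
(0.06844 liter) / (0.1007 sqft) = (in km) 7.316e-06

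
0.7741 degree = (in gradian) 0.8601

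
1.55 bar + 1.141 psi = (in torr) 1222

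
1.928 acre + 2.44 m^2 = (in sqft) 8.401e+04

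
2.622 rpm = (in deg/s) 15.73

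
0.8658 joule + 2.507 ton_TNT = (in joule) 1.049e+10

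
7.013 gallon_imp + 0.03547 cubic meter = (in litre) 67.35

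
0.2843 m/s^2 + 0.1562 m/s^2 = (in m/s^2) 0.4405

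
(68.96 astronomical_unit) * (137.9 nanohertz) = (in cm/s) 1.423e+08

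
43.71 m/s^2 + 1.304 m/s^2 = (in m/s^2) 45.01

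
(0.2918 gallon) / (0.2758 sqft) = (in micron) 4.311e+04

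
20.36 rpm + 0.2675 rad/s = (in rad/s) 2.4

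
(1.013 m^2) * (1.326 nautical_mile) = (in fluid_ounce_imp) 8.755e+07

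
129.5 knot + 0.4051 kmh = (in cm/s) 6673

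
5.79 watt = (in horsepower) 0.007765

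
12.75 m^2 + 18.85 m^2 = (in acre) 0.007809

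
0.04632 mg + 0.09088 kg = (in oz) 3.206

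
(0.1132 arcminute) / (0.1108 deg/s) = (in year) 5.399e-10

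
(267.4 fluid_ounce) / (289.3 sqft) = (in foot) 0.0009653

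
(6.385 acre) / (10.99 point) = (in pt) 1.889e+10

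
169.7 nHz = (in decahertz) 1.697e-08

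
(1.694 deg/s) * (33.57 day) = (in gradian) 5.459e+06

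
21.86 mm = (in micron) 2.186e+04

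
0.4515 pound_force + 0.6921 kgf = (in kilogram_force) 0.8969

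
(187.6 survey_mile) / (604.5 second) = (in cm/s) 4.994e+04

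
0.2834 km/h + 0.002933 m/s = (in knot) 0.1587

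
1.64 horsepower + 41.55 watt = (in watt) 1264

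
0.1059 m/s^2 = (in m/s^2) 0.1059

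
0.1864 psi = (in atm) 0.01268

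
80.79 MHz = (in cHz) 8.079e+09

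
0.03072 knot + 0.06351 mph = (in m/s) 0.0442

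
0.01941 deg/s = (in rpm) 0.003235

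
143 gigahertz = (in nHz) 1.43e+20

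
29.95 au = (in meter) 4.48e+12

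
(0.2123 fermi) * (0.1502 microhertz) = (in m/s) 3.189e-23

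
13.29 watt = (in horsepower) 0.01782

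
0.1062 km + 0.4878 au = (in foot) 2.394e+11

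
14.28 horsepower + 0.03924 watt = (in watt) 1.065e+04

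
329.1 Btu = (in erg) 3.472e+12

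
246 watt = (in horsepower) 0.3299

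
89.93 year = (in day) 3.282e+04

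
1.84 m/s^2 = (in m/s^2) 1.84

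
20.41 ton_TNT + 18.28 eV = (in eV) 5.33e+29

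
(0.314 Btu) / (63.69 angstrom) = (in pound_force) 1.169e+10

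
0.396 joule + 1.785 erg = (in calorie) 0.09465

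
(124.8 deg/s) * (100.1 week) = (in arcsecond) 2.72e+13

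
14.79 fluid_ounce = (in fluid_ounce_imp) 15.39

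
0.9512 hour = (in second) 3424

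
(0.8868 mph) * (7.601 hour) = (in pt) 3.075e+07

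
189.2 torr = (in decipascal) 2.522e+05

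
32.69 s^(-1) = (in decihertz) 326.9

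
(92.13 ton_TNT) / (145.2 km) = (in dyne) 2.655e+11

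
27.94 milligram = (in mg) 27.94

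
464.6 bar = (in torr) 3.485e+05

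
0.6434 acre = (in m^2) 2604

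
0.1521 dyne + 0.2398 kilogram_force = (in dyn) 2.352e+05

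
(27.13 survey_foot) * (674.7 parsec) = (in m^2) 1.722e+20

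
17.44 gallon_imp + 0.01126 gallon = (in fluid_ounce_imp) 2792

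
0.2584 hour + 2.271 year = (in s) 7.162e+07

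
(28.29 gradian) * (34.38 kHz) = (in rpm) 1.459e+05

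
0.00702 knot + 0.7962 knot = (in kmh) 1.488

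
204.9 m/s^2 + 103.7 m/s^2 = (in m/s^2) 308.6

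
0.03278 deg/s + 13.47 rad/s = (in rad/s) 13.47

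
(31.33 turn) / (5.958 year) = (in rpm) 1e-05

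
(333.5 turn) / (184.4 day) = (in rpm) 0.001256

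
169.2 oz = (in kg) 4.797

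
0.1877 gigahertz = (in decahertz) 1.877e+07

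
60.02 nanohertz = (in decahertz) 6.002e-09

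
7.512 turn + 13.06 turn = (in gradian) 8229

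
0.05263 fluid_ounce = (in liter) 0.001556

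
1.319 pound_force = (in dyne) 5.867e+05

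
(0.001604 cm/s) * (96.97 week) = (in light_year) 9.943e-14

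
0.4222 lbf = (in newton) 1.878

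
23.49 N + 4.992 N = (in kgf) 2.904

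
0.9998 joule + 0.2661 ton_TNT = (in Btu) 1.055e+06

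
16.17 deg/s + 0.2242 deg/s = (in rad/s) 0.2861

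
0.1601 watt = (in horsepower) 0.0002147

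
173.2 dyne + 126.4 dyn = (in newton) 0.002996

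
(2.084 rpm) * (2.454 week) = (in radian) 3.239e+05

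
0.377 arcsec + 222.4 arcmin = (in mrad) 64.7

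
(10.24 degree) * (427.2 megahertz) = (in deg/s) 4.375e+09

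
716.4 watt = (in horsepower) 0.9607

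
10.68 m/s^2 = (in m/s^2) 10.68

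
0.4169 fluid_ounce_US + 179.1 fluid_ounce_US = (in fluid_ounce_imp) 186.8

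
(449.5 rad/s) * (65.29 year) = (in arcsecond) 1.909e+17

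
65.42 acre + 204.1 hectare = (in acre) 569.8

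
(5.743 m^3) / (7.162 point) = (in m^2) 2273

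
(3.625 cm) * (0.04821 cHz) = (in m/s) 1.748e-05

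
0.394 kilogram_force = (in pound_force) 0.8686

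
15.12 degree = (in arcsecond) 5.443e+04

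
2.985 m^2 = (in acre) 0.0007376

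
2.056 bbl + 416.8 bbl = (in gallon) 1.759e+04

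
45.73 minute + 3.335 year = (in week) 173.9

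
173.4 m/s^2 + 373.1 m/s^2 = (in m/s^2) 546.5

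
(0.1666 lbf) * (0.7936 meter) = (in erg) 5.881e+06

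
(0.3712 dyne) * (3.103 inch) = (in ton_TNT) 6.992e-17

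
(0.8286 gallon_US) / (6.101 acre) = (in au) 8.492e-19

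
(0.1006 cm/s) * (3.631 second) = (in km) 3.653e-06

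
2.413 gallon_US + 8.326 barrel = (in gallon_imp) 293.2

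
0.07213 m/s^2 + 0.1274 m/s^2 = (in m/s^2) 0.1995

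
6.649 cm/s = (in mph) 0.1487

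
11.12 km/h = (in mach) 0.009072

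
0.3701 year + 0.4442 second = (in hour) 3242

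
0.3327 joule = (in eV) 2.077e+18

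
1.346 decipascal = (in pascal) 0.1346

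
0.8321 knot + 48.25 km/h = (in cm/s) 1383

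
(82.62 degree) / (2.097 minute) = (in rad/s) 0.01146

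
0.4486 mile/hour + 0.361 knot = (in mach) 0.001134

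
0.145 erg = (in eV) 9.05e+10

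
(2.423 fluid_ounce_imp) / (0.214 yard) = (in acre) 8.694e-08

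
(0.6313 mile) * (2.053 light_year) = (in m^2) 1.973e+19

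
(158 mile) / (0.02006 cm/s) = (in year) 40.19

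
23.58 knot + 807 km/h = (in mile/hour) 528.6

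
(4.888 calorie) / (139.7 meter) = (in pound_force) 0.03291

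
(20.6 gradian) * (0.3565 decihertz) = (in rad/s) 0.01154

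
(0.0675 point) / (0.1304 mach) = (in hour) 1.49e-10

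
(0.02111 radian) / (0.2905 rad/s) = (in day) 8.411e-07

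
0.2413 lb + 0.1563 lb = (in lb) 0.3976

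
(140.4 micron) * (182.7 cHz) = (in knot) 0.0004986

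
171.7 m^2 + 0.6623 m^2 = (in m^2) 172.4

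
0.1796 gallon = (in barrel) 0.004276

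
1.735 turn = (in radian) 10.9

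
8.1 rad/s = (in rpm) 77.35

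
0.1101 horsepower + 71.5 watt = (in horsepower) 0.206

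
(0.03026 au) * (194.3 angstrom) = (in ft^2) 946.8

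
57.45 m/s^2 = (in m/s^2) 57.45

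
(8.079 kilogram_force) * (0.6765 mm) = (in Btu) 5.08e-05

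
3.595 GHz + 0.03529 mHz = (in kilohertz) 3.595e+06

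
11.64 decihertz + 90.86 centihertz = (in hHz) 0.02073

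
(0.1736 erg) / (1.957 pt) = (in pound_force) 5.653e-06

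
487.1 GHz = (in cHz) 4.871e+13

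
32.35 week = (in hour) 5435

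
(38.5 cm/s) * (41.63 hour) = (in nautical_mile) 31.16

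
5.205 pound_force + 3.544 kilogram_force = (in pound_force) 13.02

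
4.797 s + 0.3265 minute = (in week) 4.032e-05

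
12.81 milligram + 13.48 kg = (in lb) 29.72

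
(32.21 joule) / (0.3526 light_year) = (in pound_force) 2.171e-15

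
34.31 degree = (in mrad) 598.8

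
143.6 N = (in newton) 143.6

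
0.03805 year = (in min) 2e+04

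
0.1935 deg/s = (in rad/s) 0.003377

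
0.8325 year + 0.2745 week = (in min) 4.403e+05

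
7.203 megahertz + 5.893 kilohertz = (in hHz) 7.209e+04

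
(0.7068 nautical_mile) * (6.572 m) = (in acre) 2.126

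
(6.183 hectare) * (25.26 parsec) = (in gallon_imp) 1.06e+25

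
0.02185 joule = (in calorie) 0.005222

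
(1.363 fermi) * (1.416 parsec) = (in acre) 0.01472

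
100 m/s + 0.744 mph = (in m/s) 100.3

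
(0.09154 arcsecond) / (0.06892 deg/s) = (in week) 6.1e-10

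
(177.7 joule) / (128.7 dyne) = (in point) 3.914e+08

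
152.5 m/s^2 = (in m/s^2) 152.5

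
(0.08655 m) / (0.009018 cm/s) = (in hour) 0.2666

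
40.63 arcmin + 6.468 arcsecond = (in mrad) 11.85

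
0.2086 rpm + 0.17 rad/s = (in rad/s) 0.1918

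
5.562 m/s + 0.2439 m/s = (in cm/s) 580.6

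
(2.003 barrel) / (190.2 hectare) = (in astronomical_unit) 1.119e-18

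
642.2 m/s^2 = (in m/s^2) 642.2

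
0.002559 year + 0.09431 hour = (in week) 0.134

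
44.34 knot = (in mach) 0.06699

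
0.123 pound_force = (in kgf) 0.05579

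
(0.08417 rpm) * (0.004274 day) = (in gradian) 207.2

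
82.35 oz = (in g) 2335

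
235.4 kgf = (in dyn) 2.308e+08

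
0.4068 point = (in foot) 0.0004708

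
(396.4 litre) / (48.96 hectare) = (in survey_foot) 2.656e-06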